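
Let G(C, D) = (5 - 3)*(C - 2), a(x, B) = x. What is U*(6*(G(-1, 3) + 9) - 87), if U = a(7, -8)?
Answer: -483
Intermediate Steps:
G(C, D) = -4 + 2*C (G(C, D) = 2*(-2 + C) = -4 + 2*C)
U = 7
U*(6*(G(-1, 3) + 9) - 87) = 7*(6*((-4 + 2*(-1)) + 9) - 87) = 7*(6*((-4 - 2) + 9) - 87) = 7*(6*(-6 + 9) - 87) = 7*(6*3 - 87) = 7*(18 - 87) = 7*(-69) = -483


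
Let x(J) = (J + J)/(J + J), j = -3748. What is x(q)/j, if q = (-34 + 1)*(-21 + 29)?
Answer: -1/3748 ≈ -0.00026681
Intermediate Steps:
q = -264 (q = -33*8 = -264)
x(J) = 1 (x(J) = (2*J)/((2*J)) = (2*J)*(1/(2*J)) = 1)
x(q)/j = 1/(-3748) = 1*(-1/3748) = -1/3748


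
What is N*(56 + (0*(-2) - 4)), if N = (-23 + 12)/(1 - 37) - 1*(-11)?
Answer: 5291/9 ≈ 587.89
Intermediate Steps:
N = 407/36 (N = -11/(-36) + 11 = -11*(-1/36) + 11 = 11/36 + 11 = 407/36 ≈ 11.306)
N*(56 + (0*(-2) - 4)) = 407*(56 + (0*(-2) - 4))/36 = 407*(56 + (0 - 4))/36 = 407*(56 - 4)/36 = (407/36)*52 = 5291/9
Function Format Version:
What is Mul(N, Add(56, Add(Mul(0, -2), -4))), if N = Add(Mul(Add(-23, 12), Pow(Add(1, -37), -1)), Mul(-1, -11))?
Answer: Rational(5291, 9) ≈ 587.89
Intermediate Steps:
N = Rational(407, 36) (N = Add(Mul(-11, Pow(-36, -1)), 11) = Add(Mul(-11, Rational(-1, 36)), 11) = Add(Rational(11, 36), 11) = Rational(407, 36) ≈ 11.306)
Mul(N, Add(56, Add(Mul(0, -2), -4))) = Mul(Rational(407, 36), Add(56, Add(Mul(0, -2), -4))) = Mul(Rational(407, 36), Add(56, Add(0, -4))) = Mul(Rational(407, 36), Add(56, -4)) = Mul(Rational(407, 36), 52) = Rational(5291, 9)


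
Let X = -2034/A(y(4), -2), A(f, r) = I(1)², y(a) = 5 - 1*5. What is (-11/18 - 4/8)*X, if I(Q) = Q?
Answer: 2260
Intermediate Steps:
y(a) = 0 (y(a) = 5 - 5 = 0)
A(f, r) = 1 (A(f, r) = 1² = 1)
X = -2034 (X = -2034/1 = -2034*1 = -2034)
(-11/18 - 4/8)*X = (-11/18 - 4/8)*(-2034) = (-11*1/18 - 4*⅛)*(-2034) = (-11/18 - ½)*(-2034) = -10/9*(-2034) = 2260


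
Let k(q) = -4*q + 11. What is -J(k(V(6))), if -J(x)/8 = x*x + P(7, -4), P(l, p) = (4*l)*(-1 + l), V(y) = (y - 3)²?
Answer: 6344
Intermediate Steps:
V(y) = (-3 + y)²
k(q) = 11 - 4*q
P(l, p) = 4*l*(-1 + l)
J(x) = -1344 - 8*x² (J(x) = -8*(x*x + 4*7*(-1 + 7)) = -8*(x² + 4*7*6) = -8*(x² + 168) = -8*(168 + x²) = -1344 - 8*x²)
-J(k(V(6))) = -(-1344 - 8*(11 - 4*(-3 + 6)²)²) = -(-1344 - 8*(11 - 4*3²)²) = -(-1344 - 8*(11 - 4*9)²) = -(-1344 - 8*(11 - 36)²) = -(-1344 - 8*(-25)²) = -(-1344 - 8*625) = -(-1344 - 5000) = -1*(-6344) = 6344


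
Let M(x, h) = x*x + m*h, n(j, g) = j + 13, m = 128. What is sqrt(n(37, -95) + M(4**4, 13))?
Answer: 5*sqrt(2690) ≈ 259.33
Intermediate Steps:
n(j, g) = 13 + j
M(x, h) = x**2 + 128*h (M(x, h) = x*x + 128*h = x**2 + 128*h)
sqrt(n(37, -95) + M(4**4, 13)) = sqrt((13 + 37) + ((4**4)**2 + 128*13)) = sqrt(50 + (256**2 + 1664)) = sqrt(50 + (65536 + 1664)) = sqrt(50 + 67200) = sqrt(67250) = 5*sqrt(2690)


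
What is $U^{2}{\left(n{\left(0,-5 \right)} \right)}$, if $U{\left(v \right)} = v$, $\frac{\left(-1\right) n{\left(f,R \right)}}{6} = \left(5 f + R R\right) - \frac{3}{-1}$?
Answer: $28224$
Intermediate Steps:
$n{\left(f,R \right)} = -18 - 30 f - 6 R^{2}$ ($n{\left(f,R \right)} = - 6 \left(\left(5 f + R R\right) - \frac{3}{-1}\right) = - 6 \left(\left(5 f + R^{2}\right) - -3\right) = - 6 \left(\left(R^{2} + 5 f\right) + 3\right) = - 6 \left(3 + R^{2} + 5 f\right) = -18 - 30 f - 6 R^{2}$)
$U^{2}{\left(n{\left(0,-5 \right)} \right)} = \left(-18 - 0 - 6 \left(-5\right)^{2}\right)^{2} = \left(-18 + 0 - 150\right)^{2} = \left(-168\right)^{2} = 28224$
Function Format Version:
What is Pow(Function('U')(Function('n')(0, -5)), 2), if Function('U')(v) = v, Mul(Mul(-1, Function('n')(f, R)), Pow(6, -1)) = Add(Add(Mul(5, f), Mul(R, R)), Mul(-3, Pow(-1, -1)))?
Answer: 28224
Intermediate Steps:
Function('n')(f, R) = Add(-18, Mul(-30, f), Mul(-6, Pow(R, 2))) (Function('n')(f, R) = Mul(-6, Add(Add(Mul(5, f), Mul(R, R)), Mul(-3, Pow(-1, -1)))) = Mul(-6, Add(Add(Mul(5, f), Pow(R, 2)), Mul(-3, -1))) = Mul(-6, Add(Add(Pow(R, 2), Mul(5, f)), 3)) = Mul(-6, Add(3, Pow(R, 2), Mul(5, f))) = Add(-18, Mul(-30, f), Mul(-6, Pow(R, 2))))
Pow(Function('U')(Function('n')(0, -5)), 2) = Pow(Add(-18, Mul(-30, 0), Mul(-6, Pow(-5, 2))), 2) = Pow(Add(-18, 0, Mul(-6, 25)), 2) = Pow(Add(-18, 0, -150), 2) = Pow(-168, 2) = 28224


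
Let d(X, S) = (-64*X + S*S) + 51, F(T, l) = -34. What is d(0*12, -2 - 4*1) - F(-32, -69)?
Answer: 121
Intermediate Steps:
d(X, S) = 51 + S² - 64*X (d(X, S) = (-64*X + S²) + 51 = (S² - 64*X) + 51 = 51 + S² - 64*X)
d(0*12, -2 - 4*1) - F(-32, -69) = (51 + (-2 - 4*1)² - 0*12) - 1*(-34) = (51 + (-2 - 4)² - 64*0) + 34 = (51 + (-6)² + 0) + 34 = (51 + 36 + 0) + 34 = 87 + 34 = 121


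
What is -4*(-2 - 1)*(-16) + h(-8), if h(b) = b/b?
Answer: -191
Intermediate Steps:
h(b) = 1
-4*(-2 - 1)*(-16) + h(-8) = -4*(-2 - 1)*(-16) + 1 = -4*(-3)*(-16) + 1 = 12*(-16) + 1 = -192 + 1 = -191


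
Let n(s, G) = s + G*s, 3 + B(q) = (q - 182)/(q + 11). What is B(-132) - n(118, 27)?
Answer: -399833/121 ≈ -3304.4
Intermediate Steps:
B(q) = -3 + (-182 + q)/(11 + q) (B(q) = -3 + (q - 182)/(q + 11) = -3 + (-182 + q)/(11 + q))
B(-132) - n(118, 27) = (-215 - 2*(-132))/(11 - 132) - 118*(1 + 27) = (-215 + 264)/(-121) - 118*28 = -1/121*49 - 1*3304 = -49/121 - 3304 = -399833/121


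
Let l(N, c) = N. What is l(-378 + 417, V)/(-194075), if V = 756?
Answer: -39/194075 ≈ -0.00020095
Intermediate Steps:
l(-378 + 417, V)/(-194075) = (-378 + 417)/(-194075) = 39*(-1/194075) = -39/194075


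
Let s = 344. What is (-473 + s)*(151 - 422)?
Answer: 34959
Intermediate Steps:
(-473 + s)*(151 - 422) = (-473 + 344)*(151 - 422) = -129*(-271) = 34959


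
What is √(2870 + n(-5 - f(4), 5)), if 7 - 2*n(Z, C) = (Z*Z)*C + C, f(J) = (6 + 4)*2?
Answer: √5234/2 ≈ 36.173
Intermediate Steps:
f(J) = 20 (f(J) = 10*2 = 20)
n(Z, C) = 7/2 - C/2 - C*Z²/2 (n(Z, C) = 7/2 - ((Z*Z)*C + C)/2 = 7/2 - (Z²*C + C)/2 = 7/2 - (C*Z² + C)/2 = 7/2 - (C + C*Z²)/2 = 7/2 + (-C/2 - C*Z²/2) = 7/2 - C/2 - C*Z²/2)
√(2870 + n(-5 - f(4), 5)) = √(2870 + (7/2 - ½*5 - ½*5*(-5 - 1*20)²)) = √(2870 + (7/2 - 5/2 - ½*5*(-5 - 20)²)) = √(2870 + (7/2 - 5/2 - ½*5*(-25)²)) = √(2870 + (7/2 - 5/2 - ½*5*625)) = √(2870 + (7/2 - 5/2 - 3125/2)) = √(2870 - 3123/2) = √(2617/2) = √5234/2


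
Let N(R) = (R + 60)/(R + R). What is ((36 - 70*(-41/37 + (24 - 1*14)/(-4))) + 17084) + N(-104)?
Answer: 33425227/1924 ≈ 17373.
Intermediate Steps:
N(R) = (60 + R)/(2*R) (N(R) = (60 + R)/((2*R)) = (60 + R)*(1/(2*R)) = (60 + R)/(2*R))
((36 - 70*(-41/37 + (24 - 1*14)/(-4))) + 17084) + N(-104) = ((36 - 70*(-41/37 + (24 - 1*14)/(-4))) + 17084) + (1/2)*(60 - 104)/(-104) = ((36 - 70*(-41*1/37 + (24 - 14)*(-1/4))) + 17084) + (1/2)*(-1/104)*(-44) = ((36 - 70*(-41/37 + 10*(-1/4))) + 17084) + 11/52 = ((36 - 70*(-41/37 - 5/2)) + 17084) + 11/52 = ((36 - 70*(-267/74)) + 17084) + 11/52 = ((36 + 9345/37) + 17084) + 11/52 = (10677/37 + 17084) + 11/52 = 642785/37 + 11/52 = 33425227/1924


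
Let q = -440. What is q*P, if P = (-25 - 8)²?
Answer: -479160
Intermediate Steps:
P = 1089 (P = (-33)² = 1089)
q*P = -440*1089 = -479160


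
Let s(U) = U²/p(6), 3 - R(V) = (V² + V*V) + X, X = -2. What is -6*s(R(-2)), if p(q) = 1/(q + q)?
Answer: -648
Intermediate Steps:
p(q) = 1/(2*q)
R(V) = 5 - 2*V² (R(V) = 3 - ((V² + V*V) - 2) = 3 - ((V² + V²) - 2) = 3 - (2*V² - 2) = 3 - (-2 + 2*V²) = 3 + (2 - 2*V²) = 5 - 2*V²)
s(U) = 12*U² (s(U) = U²/(((½)/6)) = U²/(((½)*(⅙))) = U²/(1/12) = U²*12 = 12*U²)
-6*s(R(-2)) = -72*(5 - 2*(-2)²)² = -72*(5 - 2*4)² = -72*(5 - 8)² = -72*(-3)² = -72*9 = -6*108 = -648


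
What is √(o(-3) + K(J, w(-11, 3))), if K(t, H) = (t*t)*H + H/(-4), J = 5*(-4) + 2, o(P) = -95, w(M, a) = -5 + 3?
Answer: 3*I*√330/2 ≈ 27.249*I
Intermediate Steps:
w(M, a) = -2
J = -18 (J = -20 + 2 = -18)
K(t, H) = -H/4 + H*t² (K(t, H) = t²*H + H*(-¼) = H*t² - H/4 = -H/4 + H*t²)
√(o(-3) + K(J, w(-11, 3))) = √(-95 - 2*(-¼ + (-18)²)) = √(-95 - 2*(-¼ + 324)) = √(-95 - 2*1295/4) = √(-95 - 1295/2) = √(-1485/2) = 3*I*√330/2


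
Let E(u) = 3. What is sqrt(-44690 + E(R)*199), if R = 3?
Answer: I*sqrt(44093) ≈ 209.98*I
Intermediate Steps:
sqrt(-44690 + E(R)*199) = sqrt(-44690 + 3*199) = sqrt(-44690 + 597) = sqrt(-44093) = I*sqrt(44093)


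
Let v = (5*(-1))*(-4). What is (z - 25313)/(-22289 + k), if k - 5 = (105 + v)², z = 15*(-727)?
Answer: 36218/6659 ≈ 5.4390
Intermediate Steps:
v = 20 (v = -5*(-4) = 20)
z = -10905
k = 15630 (k = 5 + (105 + 20)² = 5 + 125² = 5 + 15625 = 15630)
(z - 25313)/(-22289 + k) = (-10905 - 25313)/(-22289 + 15630) = -36218/(-6659) = -36218*(-1/6659) = 36218/6659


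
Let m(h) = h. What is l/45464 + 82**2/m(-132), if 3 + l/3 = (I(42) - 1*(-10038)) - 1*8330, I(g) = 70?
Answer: -76249259/1500312 ≈ -50.822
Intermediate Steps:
l = 5325 (l = -9 + 3*((70 - 1*(-10038)) - 1*8330) = -9 + 3*((70 + 10038) - 8330) = -9 + 3*(10108 - 8330) = -9 + 3*1778 = -9 + 5334 = 5325)
l/45464 + 82**2/m(-132) = 5325/45464 + 82**2/(-132) = 5325*(1/45464) + 6724*(-1/132) = 5325/45464 - 1681/33 = -76249259/1500312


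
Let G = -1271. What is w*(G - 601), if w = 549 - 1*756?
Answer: 387504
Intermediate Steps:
w = -207 (w = 549 - 756 = -207)
w*(G - 601) = -207*(-1271 - 601) = -207*(-1872) = 387504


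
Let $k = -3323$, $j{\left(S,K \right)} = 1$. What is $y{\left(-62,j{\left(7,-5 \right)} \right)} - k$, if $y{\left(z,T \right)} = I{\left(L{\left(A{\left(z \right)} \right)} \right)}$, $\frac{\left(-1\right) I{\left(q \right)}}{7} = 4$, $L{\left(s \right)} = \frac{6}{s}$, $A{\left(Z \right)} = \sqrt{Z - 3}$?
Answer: $3295$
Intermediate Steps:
$A{\left(Z \right)} = \sqrt{-3 + Z}$
$I{\left(q \right)} = -28$ ($I{\left(q \right)} = \left(-7\right) 4 = -28$)
$y{\left(z,T \right)} = -28$
$y{\left(-62,j{\left(7,-5 \right)} \right)} - k = -28 - -3323 = -28 + 3323 = 3295$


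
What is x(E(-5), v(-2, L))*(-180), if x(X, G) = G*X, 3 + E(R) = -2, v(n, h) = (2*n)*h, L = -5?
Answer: 18000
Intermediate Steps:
v(n, h) = 2*h*n
E(R) = -5 (E(R) = -3 - 2 = -5)
x(E(-5), v(-2, L))*(-180) = ((2*(-5)*(-2))*(-5))*(-180) = (20*(-5))*(-180) = -100*(-180) = 18000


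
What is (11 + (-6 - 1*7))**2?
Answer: 4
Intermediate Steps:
(11 + (-6 - 1*7))**2 = (11 + (-6 - 7))**2 = (11 - 13)**2 = (-2)**2 = 4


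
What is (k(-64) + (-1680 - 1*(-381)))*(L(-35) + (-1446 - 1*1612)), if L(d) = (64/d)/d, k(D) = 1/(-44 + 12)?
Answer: 77858446017/19600 ≈ 3.9724e+6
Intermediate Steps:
k(D) = -1/32 (k(D) = 1/(-32) = -1/32)
L(d) = 64/d²
(k(-64) + (-1680 - 1*(-381)))*(L(-35) + (-1446 - 1*1612)) = (-1/32 + (-1680 - 1*(-381)))*(64/(-35)² + (-1446 - 1*1612)) = (-1/32 + (-1680 + 381))*(64*(1/1225) + (-1446 - 1612)) = (-1/32 - 1299)*(64/1225 - 3058) = -41569/32*(-3745986/1225) = 77858446017/19600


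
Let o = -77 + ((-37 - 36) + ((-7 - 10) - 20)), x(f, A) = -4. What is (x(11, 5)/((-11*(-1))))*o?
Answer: 68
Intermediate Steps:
o = -187 (o = -77 + (-73 + (-17 - 20)) = -77 + (-73 - 37) = -77 - 110 = -187)
(x(11, 5)/((-11*(-1))))*o = -4/((-11*(-1)))*(-187) = -4/11*(-187) = 68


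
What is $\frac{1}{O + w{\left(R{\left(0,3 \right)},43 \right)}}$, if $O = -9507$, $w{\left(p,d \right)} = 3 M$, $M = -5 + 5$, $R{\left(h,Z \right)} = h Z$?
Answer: $- \frac{1}{9507} \approx -0.00010519$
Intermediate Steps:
$R{\left(h,Z \right)} = Z h$
$M = 0$
$w{\left(p,d \right)} = 0$ ($w{\left(p,d \right)} = 3 \cdot 0 = 0$)
$\frac{1}{O + w{\left(R{\left(0,3 \right)},43 \right)}} = \frac{1}{-9507 + 0} = \frac{1}{-9507} = - \frac{1}{9507}$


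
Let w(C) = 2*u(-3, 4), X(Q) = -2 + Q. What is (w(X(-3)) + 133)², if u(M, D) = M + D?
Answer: 18225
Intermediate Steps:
u(M, D) = D + M
w(C) = 2 (w(C) = 2*(4 - 3) = 2*1 = 2)
(w(X(-3)) + 133)² = (2 + 133)² = 135² = 18225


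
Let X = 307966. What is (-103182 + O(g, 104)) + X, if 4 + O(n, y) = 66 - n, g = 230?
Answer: 204616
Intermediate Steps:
O(n, y) = 62 - n (O(n, y) = -4 + (66 - n) = 62 - n)
(-103182 + O(g, 104)) + X = (-103182 + (62 - 1*230)) + 307966 = (-103182 + (62 - 230)) + 307966 = (-103182 - 168) + 307966 = -103350 + 307966 = 204616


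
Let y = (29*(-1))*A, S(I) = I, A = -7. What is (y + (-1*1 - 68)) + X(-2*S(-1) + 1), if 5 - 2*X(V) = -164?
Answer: 437/2 ≈ 218.50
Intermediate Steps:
X(V) = 169/2 (X(V) = 5/2 - ½*(-164) = 5/2 + 82 = 169/2)
y = 203 (y = (29*(-1))*(-7) = -29*(-7) = 203)
(y + (-1*1 - 68)) + X(-2*S(-1) + 1) = (203 + (-1*1 - 68)) + 169/2 = (203 + (-1 - 68)) + 169/2 = (203 - 69) + 169/2 = 134 + 169/2 = 437/2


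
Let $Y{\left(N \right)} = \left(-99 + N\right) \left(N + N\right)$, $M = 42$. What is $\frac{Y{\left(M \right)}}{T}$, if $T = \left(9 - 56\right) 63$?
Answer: $\frac{76}{47} \approx 1.617$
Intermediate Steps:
$Y{\left(N \right)} = 2 N \left(-99 + N\right)$ ($Y{\left(N \right)} = \left(-99 + N\right) 2 N = 2 N \left(-99 + N\right)$)
$T = -2961$ ($T = \left(9 - 56\right) 63 = \left(-47\right) 63 = -2961$)
$\frac{Y{\left(M \right)}}{T} = \frac{2 \cdot 42 \left(-99 + 42\right)}{-2961} = 2 \cdot 42 \left(-57\right) \left(- \frac{1}{2961}\right) = \left(-4788\right) \left(- \frac{1}{2961}\right) = \frac{76}{47}$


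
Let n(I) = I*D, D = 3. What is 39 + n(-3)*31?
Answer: -240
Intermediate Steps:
n(I) = 3*I (n(I) = I*3 = 3*I)
39 + n(-3)*31 = 39 + (3*(-3))*31 = 39 - 9*31 = 39 - 279 = -240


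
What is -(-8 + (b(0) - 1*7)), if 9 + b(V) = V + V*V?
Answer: 24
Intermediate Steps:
b(V) = -9 + V + V² (b(V) = -9 + (V + V*V) = -9 + (V + V²) = -9 + V + V²)
-(-8 + (b(0) - 1*7)) = -(-8 + ((-9 + 0 + 0²) - 1*7)) = -(-8 + ((-9 + 0 + 0) - 7)) = -(-8 + (-9 - 7)) = -(-8 - 16) = -1*(-24) = 24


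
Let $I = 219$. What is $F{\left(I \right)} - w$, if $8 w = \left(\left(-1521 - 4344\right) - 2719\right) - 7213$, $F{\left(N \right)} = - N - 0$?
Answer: $\frac{14045}{8} \approx 1755.6$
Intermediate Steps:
$F{\left(N \right)} = - N$ ($F{\left(N \right)} = - N + 0 = - N$)
$w = - \frac{15797}{8}$ ($w = \frac{\left(\left(-1521 - 4344\right) - 2719\right) - 7213}{8} = \frac{\left(-5865 - 2719\right) - 7213}{8} = \frac{-8584 - 7213}{8} = \frac{1}{8} \left(-15797\right) = - \frac{15797}{8} \approx -1974.6$)
$F{\left(I \right)} - w = \left(-1\right) 219 - - \frac{15797}{8} = -219 + \frac{15797}{8} = \frac{14045}{8}$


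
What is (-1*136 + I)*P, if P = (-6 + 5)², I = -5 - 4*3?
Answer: -153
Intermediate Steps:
I = -17 (I = -5 - 12 = -17)
P = 1 (P = (-1)² = 1)
(-1*136 + I)*P = (-1*136 - 17)*1 = (-136 - 17)*1 = -153*1 = -153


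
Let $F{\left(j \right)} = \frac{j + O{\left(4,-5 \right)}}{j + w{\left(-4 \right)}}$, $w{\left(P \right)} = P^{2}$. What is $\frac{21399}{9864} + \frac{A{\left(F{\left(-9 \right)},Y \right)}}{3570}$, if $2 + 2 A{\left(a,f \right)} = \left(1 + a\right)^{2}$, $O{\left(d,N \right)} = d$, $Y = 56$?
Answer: $\frac{207936859}{95861640} \approx 2.1691$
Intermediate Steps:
$F{\left(j \right)} = \frac{4 + j}{16 + j}$ ($F{\left(j \right)} = \frac{j + 4}{j + \left(-4\right)^{2}} = \frac{4 + j}{j + 16} = \frac{4 + j}{16 + j}$)
$A{\left(a,f \right)} = -1 + \frac{\left(1 + a\right)^{2}}{2}$
$\frac{21399}{9864} + \frac{A{\left(F{\left(-9 \right)},Y \right)}}{3570} = \frac{21399}{9864} + \frac{-1 + \frac{\left(1 + \frac{4 - 9}{16 - 9}\right)^{2}}{2}}{3570} = 21399 \cdot \frac{1}{9864} + \left(-1 + \frac{\left(1 + \frac{1}{7} \left(-5\right)\right)^{2}}{2}\right) \frac{1}{3570} = \frac{7133}{3288} + \left(-1 + \frac{\left(1 + \frac{1}{7} \left(-5\right)\right)^{2}}{2}\right) \frac{1}{3570} = \frac{7133}{3288} + \left(-1 + \frac{\left(1 - \frac{5}{7}\right)^{2}}{2}\right) \frac{1}{3570} = \frac{7133}{3288} + \left(-1 + \frac{\left(\frac{2}{7}\right)^{2}}{2}\right) \frac{1}{3570} = \frac{7133}{3288} + \left(-1 + \frac{1}{2} \cdot \frac{4}{49}\right) \frac{1}{3570} = \frac{7133}{3288} + \left(-1 + \frac{2}{49}\right) \frac{1}{3570} = \frac{7133}{3288} - \frac{47}{174930} = \frac{207936859}{95861640}$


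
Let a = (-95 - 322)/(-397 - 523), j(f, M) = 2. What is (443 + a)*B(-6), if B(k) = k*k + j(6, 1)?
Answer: 7751563/460 ≈ 16851.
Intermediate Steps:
a = 417/920 (a = -417/(-920) = -417*(-1/920) = 417/920 ≈ 0.45326)
B(k) = 2 + k**2 (B(k) = k*k + 2 = k**2 + 2 = 2 + k**2)
(443 + a)*B(-6) = (443 + 417/920)*(2 + (-6)**2) = 407977*(2 + 36)/920 = (407977/920)*38 = 7751563/460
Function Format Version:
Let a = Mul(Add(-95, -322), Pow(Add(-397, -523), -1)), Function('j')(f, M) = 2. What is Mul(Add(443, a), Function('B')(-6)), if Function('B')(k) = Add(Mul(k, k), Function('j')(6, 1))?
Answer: Rational(7751563, 460) ≈ 16851.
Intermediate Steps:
a = Rational(417, 920) (a = Mul(-417, Pow(-920, -1)) = Mul(-417, Rational(-1, 920)) = Rational(417, 920) ≈ 0.45326)
Function('B')(k) = Add(2, Pow(k, 2)) (Function('B')(k) = Add(Mul(k, k), 2) = Add(Pow(k, 2), 2) = Add(2, Pow(k, 2)))
Mul(Add(443, a), Function('B')(-6)) = Mul(Add(443, Rational(417, 920)), Add(2, Pow(-6, 2))) = Mul(Rational(407977, 920), Add(2, 36)) = Mul(Rational(407977, 920), 38) = Rational(7751563, 460)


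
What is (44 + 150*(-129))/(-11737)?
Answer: 19306/11737 ≈ 1.6449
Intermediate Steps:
(44 + 150*(-129))/(-11737) = (44 - 19350)*(-1/11737) = -19306*(-1/11737) = 19306/11737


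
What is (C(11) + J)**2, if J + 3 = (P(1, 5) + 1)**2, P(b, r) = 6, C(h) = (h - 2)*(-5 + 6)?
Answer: 3025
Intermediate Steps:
C(h) = -2 + h (C(h) = (-2 + h)*1 = -2 + h)
J = 46 (J = -3 + (6 + 1)**2 = -3 + 7**2 = -3 + 49 = 46)
(C(11) + J)**2 = ((-2 + 11) + 46)**2 = (9 + 46)**2 = 55**2 = 3025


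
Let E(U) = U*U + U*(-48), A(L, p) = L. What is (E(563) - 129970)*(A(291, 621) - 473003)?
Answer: -75622102200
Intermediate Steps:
E(U) = U² - 48*U
(E(563) - 129970)*(A(291, 621) - 473003) = (563*(-48 + 563) - 129970)*(291 - 473003) = (563*515 - 129970)*(-472712) = (289945 - 129970)*(-472712) = 159975*(-472712) = -75622102200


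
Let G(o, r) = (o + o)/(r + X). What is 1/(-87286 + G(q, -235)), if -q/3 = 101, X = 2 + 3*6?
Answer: -215/18765884 ≈ -1.1457e-5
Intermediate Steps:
X = 20 (X = 2 + 18 = 20)
q = -303 (q = -3*101 = -303)
G(o, r) = 2*o/(20 + r) (G(o, r) = (o + o)/(r + 20) = (2*o)/(20 + r) = 2*o/(20 + r))
1/(-87286 + G(q, -235)) = 1/(-87286 + 2*(-303)/(20 - 235)) = 1/(-87286 + 2*(-303)/(-215)) = 1/(-87286 + 2*(-303)*(-1/215)) = 1/(-87286 + 606/215) = 1/(-18765884/215) = -215/18765884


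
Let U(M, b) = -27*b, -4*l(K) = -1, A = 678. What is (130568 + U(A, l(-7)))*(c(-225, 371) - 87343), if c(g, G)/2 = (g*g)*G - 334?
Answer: 19571517314055/4 ≈ 4.8929e+12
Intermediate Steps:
l(K) = ¼ (l(K) = -¼*(-1) = ¼)
c(g, G) = -668 + 2*G*g² (c(g, G) = 2*((g*g)*G - 334) = 2*(g²*G - 334) = 2*(G*g² - 334) = 2*(-334 + G*g²) = -668 + 2*G*g²)
(130568 + U(A, l(-7)))*(c(-225, 371) - 87343) = (130568 - 27*¼)*((-668 + 2*371*(-225)²) - 87343) = (130568 - 27/4)*((-668 + 2*371*50625) - 87343) = 522245*((-668 + 37563750) - 87343)/4 = 522245*(37563082 - 87343)/4 = (522245/4)*37475739 = 19571517314055/4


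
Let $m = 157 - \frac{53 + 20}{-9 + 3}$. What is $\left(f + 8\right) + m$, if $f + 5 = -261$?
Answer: $- \frac{533}{6} \approx -88.833$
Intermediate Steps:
$f = -266$ ($f = -5 - 261 = -266$)
$m = \frac{1015}{6}$ ($m = 157 - \frac{73}{-6} = 157 - 73 \left(- \frac{1}{6}\right) = 157 - - \frac{73}{6} = 157 + \frac{73}{6} = \frac{1015}{6} \approx 169.17$)
$\left(f + 8\right) + m = \left(-266 + 8\right) + \frac{1015}{6} = -258 + \frac{1015}{6} = - \frac{533}{6}$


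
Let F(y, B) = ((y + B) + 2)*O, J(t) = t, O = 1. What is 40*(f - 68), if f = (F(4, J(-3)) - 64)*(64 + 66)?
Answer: -319920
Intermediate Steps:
F(y, B) = 2 + B + y (F(y, B) = ((y + B) + 2)*1 = ((B + y) + 2)*1 = (2 + B + y)*1 = 2 + B + y)
f = -7930 (f = ((2 - 3 + 4) - 64)*(64 + 66) = (3 - 64)*130 = -61*130 = -7930)
40*(f - 68) = 40*(-7930 - 68) = 40*(-7998) = -319920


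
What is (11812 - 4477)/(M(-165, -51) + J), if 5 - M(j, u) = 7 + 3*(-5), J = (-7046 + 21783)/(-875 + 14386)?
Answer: 6606879/12692 ≈ 520.55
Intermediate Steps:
J = 14737/13511 ≈ 1.0907
M(j, u) = 13 (M(j, u) = 5 - (7 + 3*(-5)) = 5 - (7 - 15) = 5 - 1*(-8) = 5 + 8 = 13)
(11812 - 4477)/(M(-165, -51) + J) = (11812 - 4477)/(13 + 14737/13511) = 7335/(190380/13511) = 7335*(13511/190380) = 6606879/12692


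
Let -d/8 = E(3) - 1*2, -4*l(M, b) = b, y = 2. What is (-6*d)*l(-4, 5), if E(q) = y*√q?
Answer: 120 - 120*√3 ≈ -87.846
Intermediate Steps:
E(q) = 2*√q
l(M, b) = -b/4
d = 16 - 16*√3 (d = -8*(2*√3 - 1*2) = -8*(2*√3 - 2) = -8*(-2 + 2*√3) = 16 - 16*√3 ≈ -11.713)
(-6*d)*l(-4, 5) = (-6*(16 - 16*√3))*(-¼*5) = (-96 + 96*√3)*(-5/4) = 120 - 120*√3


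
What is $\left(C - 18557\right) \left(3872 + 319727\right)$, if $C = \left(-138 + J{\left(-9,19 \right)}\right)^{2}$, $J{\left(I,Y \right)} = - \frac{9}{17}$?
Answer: $\frac{59235444148}{289} \approx 2.0497 \cdot 10^{8}$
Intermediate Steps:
$J{\left(I,Y \right)} = - \frac{9}{17}$ ($J{\left(I,Y \right)} = \left(-9\right) \frac{1}{17} = - \frac{9}{17}$)
$C = \frac{5546025}{289}$ ($C = \left(-138 - \frac{9}{17}\right)^{2} = \left(- \frac{2355}{17}\right)^{2} = \frac{5546025}{289} \approx 19190.0$)
$\left(C - 18557\right) \left(3872 + 319727\right) = \left(\frac{5546025}{289} - 18557\right) \left(3872 + 319727\right) = \frac{183052}{289} \cdot 323599 = \frac{59235444148}{289}$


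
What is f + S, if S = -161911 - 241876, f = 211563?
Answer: -192224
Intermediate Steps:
S = -403787
f + S = 211563 - 403787 = -192224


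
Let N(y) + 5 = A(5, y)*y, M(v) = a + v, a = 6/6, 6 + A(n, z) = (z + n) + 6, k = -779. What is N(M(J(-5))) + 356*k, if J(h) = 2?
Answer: -277305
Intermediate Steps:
A(n, z) = n + z (A(n, z) = -6 + ((z + n) + 6) = -6 + ((n + z) + 6) = -6 + (6 + n + z) = n + z)
a = 1 (a = 6*(⅙) = 1)
M(v) = 1 + v
N(y) = -5 + y*(5 + y) (N(y) = -5 + (5 + y)*y = -5 + y*(5 + y))
N(M(J(-5))) + 356*k = (-5 + (1 + 2)*(5 + (1 + 2))) + 356*(-779) = (-5 + 3*(5 + 3)) - 277324 = (-5 + 3*8) - 277324 = (-5 + 24) - 277324 = 19 - 277324 = -277305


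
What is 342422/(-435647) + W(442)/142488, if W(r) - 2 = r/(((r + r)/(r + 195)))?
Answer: -97302802145/124148939472 ≈ -0.78376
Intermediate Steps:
W(r) = 199/2 + r/2 (W(r) = 2 + r/(((r + r)/(r + 195))) = 2 + r/(((2*r)/(195 + r))) = 2 + r/((2*r/(195 + r))) = 2 + r*((195 + r)/(2*r)) = 2 + (195/2 + r/2) = 199/2 + r/2)
342422/(-435647) + W(442)/142488 = 342422/(-435647) + (199/2 + (½)*442)/142488 = 342422*(-1/435647) + (199/2 + 221)*(1/142488) = -342422/435647 + (641/2)*(1/142488) = -342422/435647 + 641/284976 = -97302802145/124148939472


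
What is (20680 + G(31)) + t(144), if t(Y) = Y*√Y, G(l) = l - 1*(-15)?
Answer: 22454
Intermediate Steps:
G(l) = 15 + l (G(l) = l + 15 = 15 + l)
t(Y) = Y^(3/2)
(20680 + G(31)) + t(144) = (20680 + (15 + 31)) + 144^(3/2) = (20680 + 46) + 1728 = 20726 + 1728 = 22454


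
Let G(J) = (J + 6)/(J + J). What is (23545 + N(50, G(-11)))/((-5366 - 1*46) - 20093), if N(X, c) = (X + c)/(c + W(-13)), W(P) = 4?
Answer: -438158/474393 ≈ -0.92362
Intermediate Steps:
G(J) = (6 + J)/(2*J) (G(J) = (6 + J)/((2*J)) = (6 + J)*(1/(2*J)) = (6 + J)/(2*J))
N(X, c) = (X + c)/(4 + c) (N(X, c) = (X + c)/(c + 4) = (X + c)/(4 + c))
(23545 + N(50, G(-11)))/((-5366 - 1*46) - 20093) = (23545 + (50 + (½)*(6 - 11)/(-11))/(4 + (½)*(6 - 11)/(-11)))/((-5366 - 1*46) - 20093) = (23545 + (50 + (½)*(-1/11)*(-5))/(4 + (½)*(-1/11)*(-5)))/((-5366 - 46) - 20093) = (23545 + (50 + 5/22)/(4 + 5/22))/(-5412 - 20093) = (23545 + (1105/22)/(93/22))/(-25505) = (23545 + (22/93)*(1105/22))*(-1/25505) = (23545 + 1105/93)*(-1/25505) = (2190790/93)*(-1/25505) = -438158/474393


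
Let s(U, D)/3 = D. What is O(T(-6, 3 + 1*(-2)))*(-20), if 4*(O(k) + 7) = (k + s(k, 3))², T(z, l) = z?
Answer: 95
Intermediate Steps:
s(U, D) = 3*D
O(k) = -7 + (9 + k)²/4 (O(k) = -7 + (k + 3*3)²/4 = -7 + (k + 9)²/4 = -7 + (9 + k)²/4)
O(T(-6, 3 + 1*(-2)))*(-20) = (-7 + (9 - 6)²/4)*(-20) = (-7 + (¼)*3²)*(-20) = (-7 + (¼)*9)*(-20) = (-7 + 9/4)*(-20) = -19/4*(-20) = 95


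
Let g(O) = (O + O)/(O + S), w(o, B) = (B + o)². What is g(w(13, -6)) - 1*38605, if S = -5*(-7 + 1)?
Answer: -3049697/79 ≈ -38604.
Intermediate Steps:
S = 30 (S = -5*(-6) = 30)
g(O) = 2*O/(30 + O) (g(O) = (O + O)/(O + 30) = (2*O)/(30 + O) = 2*O/(30 + O))
g(w(13, -6)) - 1*38605 = 2*(-6 + 13)²/(30 + (-6 + 13)²) - 1*38605 = 2*7²/(30 + 7²) - 38605 = 2*49/(30 + 49) - 38605 = 2*49/79 - 38605 = 2*49*(1/79) - 38605 = 98/79 - 38605 = -3049697/79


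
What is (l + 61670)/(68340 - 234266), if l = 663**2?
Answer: -501239/165926 ≈ -3.0209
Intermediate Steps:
l = 439569
(l + 61670)/(68340 - 234266) = (439569 + 61670)/(68340 - 234266) = 501239/(-165926) = 501239*(-1/165926) = -501239/165926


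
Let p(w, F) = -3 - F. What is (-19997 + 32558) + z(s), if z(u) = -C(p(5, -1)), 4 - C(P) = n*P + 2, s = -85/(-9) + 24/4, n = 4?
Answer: 12551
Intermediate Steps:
s = 139/9 (s = -85*(-⅑) + 24*(¼) = 85/9 + 6 = 139/9 ≈ 15.444)
C(P) = 2 - 4*P (C(P) = 4 - (4*P + 2) = 4 - (2 + 4*P) = 4 + (-2 - 4*P) = 2 - 4*P)
z(u) = -10 (z(u) = -(2 - 4*(-3 - 1*(-1))) = -(2 - 4*(-3 + 1)) = -(2 - 4*(-2)) = -(2 + 8) = -1*10 = -10)
(-19997 + 32558) + z(s) = (-19997 + 32558) - 10 = 12561 - 10 = 12551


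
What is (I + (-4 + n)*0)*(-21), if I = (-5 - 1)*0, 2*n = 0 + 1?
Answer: 0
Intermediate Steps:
n = ½ (n = (0 + 1)/2 = (½)*1 = ½ ≈ 0.50000)
I = 0 (I = -6*0 = 0)
(I + (-4 + n)*0)*(-21) = (0 + (-4 + ½)*0)*(-21) = (0 - 7/2*0)*(-21) = (0 + 0)*(-21) = 0*(-21) = 0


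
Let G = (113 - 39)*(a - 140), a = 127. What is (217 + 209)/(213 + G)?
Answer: -426/749 ≈ -0.56876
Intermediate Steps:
G = -962 (G = (113 - 39)*(127 - 140) = 74*(-13) = -962)
(217 + 209)/(213 + G) = (217 + 209)/(213 - 962) = 426/(-749) = 426*(-1/749) = -426/749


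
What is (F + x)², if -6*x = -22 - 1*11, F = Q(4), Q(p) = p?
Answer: 361/4 ≈ 90.250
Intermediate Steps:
F = 4
x = 11/2 (x = -(-22 - 1*11)/6 = -(-22 - 11)/6 = -⅙*(-33) = 11/2 ≈ 5.5000)
(F + x)² = (4 + 11/2)² = (19/2)² = 361/4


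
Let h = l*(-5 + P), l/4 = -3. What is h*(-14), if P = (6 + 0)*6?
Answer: 5208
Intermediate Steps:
l = -12 (l = 4*(-3) = -12)
P = 36 (P = 6*6 = 36)
h = -372 (h = -12*(-5 + 36) = -12*31 = -372)
h*(-14) = -372*(-14) = 5208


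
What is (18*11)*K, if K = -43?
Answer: -8514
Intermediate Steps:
(18*11)*K = (18*11)*(-43) = 198*(-43) = -8514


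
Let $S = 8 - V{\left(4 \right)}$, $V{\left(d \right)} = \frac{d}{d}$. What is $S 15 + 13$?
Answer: $118$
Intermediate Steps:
$V{\left(d \right)} = 1$
$S = 7$ ($S = 8 - 1 = 7$)
$S 15 + 13 = 7 \cdot 15 + 13 = 105 + 13 = 118$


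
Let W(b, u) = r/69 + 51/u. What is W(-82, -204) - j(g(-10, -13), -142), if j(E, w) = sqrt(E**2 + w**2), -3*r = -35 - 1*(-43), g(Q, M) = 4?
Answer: -239/828 - 2*sqrt(5045) ≈ -142.34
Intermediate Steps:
r = -8/3 (r = -(-35 - 1*(-43))/3 = -(-35 + 43)/3 = -1/3*8 = -8/3 ≈ -2.6667)
W(b, u) = -8/207 + 51/u (W(b, u) = -8/3/69 + 51/u = -8/3*1/69 + 51/u = -8/207 + 51/u)
W(-82, -204) - j(g(-10, -13), -142) = (-8/207 + 51/(-204)) - sqrt(4**2 + (-142)**2) = (-8/207 + 51*(-1/204)) - sqrt(16 + 20164) = (-8/207 - 1/4) - sqrt(20180) = -239/828 - 2*sqrt(5045)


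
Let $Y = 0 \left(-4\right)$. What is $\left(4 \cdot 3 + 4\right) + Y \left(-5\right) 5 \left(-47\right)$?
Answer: $16$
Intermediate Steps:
$Y = 0$
$\left(4 \cdot 3 + 4\right) + Y \left(-5\right) 5 \left(-47\right) = \left(4 \cdot 3 + 4\right) + 0 \left(-5\right) 5 \left(-47\right) = \left(12 + 4\right) + 0 \cdot 5 \left(-47\right) = 16 + 0 \left(-47\right) = 16 + 0 = 16$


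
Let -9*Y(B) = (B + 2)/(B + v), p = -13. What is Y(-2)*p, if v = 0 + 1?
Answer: 0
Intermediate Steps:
v = 1
Y(B) = -(2 + B)/(9*(1 + B)) (Y(B) = -(B + 2)/(9*(B + 1)) = -(2 + B)/(9*(1 + B)))
Y(-2)*p = ((-2 - 1*(-2))/(9*(1 - 2)))*(-13) = ((1/9)*(-2 + 2)/(-1))*(-13) = ((1/9)*(-1)*0)*(-13) = 0*(-13) = 0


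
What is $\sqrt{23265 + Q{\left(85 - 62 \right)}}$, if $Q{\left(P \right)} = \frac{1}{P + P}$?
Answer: $\frac{\sqrt{49228786}}{46} \approx 152.53$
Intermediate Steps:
$Q{\left(P \right)} = \frac{1}{2 P}$
$\sqrt{23265 + Q{\left(85 - 62 \right)}} = \sqrt{23265 + \frac{1}{2 \left(85 - 62\right)}} = \sqrt{23265 + \frac{1}{2 \cdot 23}} = \sqrt{23265 + \frac{1}{2} \cdot \frac{1}{23}} = \sqrt{23265 + \frac{1}{46}} = \sqrt{\frac{1070191}{46}} = \frac{\sqrt{49228786}}{46}$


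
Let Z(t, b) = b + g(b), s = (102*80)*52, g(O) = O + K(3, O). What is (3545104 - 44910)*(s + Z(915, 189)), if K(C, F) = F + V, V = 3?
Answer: 1487197428660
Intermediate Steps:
K(C, F) = 3 + F (K(C, F) = F + 3 = 3 + F)
g(O) = 3 + 2*O (g(O) = O + (3 + O) = 3 + 2*O)
s = 424320 (s = 8160*52 = 424320)
Z(t, b) = 3 + 3*b (Z(t, b) = b + (3 + 2*b) = 3 + 3*b)
(3545104 - 44910)*(s + Z(915, 189)) = (3545104 - 44910)*(424320 + (3 + 3*189)) = 3500194*(424320 + (3 + 567)) = 3500194*(424320 + 570) = 3500194*424890 = 1487197428660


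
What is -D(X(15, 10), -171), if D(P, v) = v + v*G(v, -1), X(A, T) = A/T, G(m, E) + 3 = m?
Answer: -29583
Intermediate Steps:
G(m, E) = -3 + m
D(P, v) = v + v*(-3 + v)
-D(X(15, 10), -171) = -(-171)*(-2 - 171) = -(-171)*(-173) = -1*29583 = -29583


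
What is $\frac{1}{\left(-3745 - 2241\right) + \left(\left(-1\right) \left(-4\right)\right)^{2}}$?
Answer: $- \frac{1}{5970} \approx -0.0001675$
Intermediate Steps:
$\frac{1}{\left(-3745 - 2241\right) + \left(\left(-1\right) \left(-4\right)\right)^{2}} = \frac{1}{-5986 + 4^{2}} = \frac{1}{-5986 + 16} = \frac{1}{-5970} = - \frac{1}{5970}$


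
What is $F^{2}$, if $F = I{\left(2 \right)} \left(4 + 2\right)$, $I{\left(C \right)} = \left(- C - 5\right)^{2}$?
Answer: $86436$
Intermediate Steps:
$I{\left(C \right)} = \left(-5 - C\right)^{2}$
$F = 294$ ($F = \left(5 + 2\right)^{2} \left(4 + 2\right) = 7^{2} \cdot 6 = 49 \cdot 6 = 294$)
$F^{2} = 294^{2} = 86436$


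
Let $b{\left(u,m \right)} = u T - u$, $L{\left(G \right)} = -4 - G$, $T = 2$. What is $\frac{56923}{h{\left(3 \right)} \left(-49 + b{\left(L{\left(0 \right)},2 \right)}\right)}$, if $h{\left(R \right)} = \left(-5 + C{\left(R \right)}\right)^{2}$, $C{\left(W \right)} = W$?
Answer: $- \frac{56923}{212} \approx -268.5$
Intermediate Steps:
$h{\left(R \right)} = \left(-5 + R\right)^{2}$
$b{\left(u,m \right)} = u$ ($b{\left(u,m \right)} = u 2 - u = 2 u - u = u$)
$\frac{56923}{h{\left(3 \right)} \left(-49 + b{\left(L{\left(0 \right)},2 \right)}\right)} = \frac{56923}{\left(-5 + 3\right)^{2} \left(-49 - 4\right)} = \frac{56923}{\left(-2\right)^{2} \left(-49 + \left(-4 + 0\right)\right)} = \frac{56923}{4 \left(-49 - 4\right)} = \frac{56923}{4 \left(-53\right)} = \frac{56923}{-212} = 56923 \left(- \frac{1}{212}\right) = - \frac{56923}{212}$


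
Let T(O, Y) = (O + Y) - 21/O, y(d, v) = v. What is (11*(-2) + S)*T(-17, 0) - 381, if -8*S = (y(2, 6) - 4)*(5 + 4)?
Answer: 22/17 ≈ 1.2941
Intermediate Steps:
S = -9/4 (S = -(6 - 4)*(5 + 4)/8 = -9/4 ≈ -2.2500)
T(O, Y) = O + Y - 21/O
(11*(-2) + S)*T(-17, 0) - 381 = (11*(-2) - 9/4)*(-17 + 0 - 21/(-17)) - 381 = (-22 - 9/4)*(-17 + 0 - 21*(-1/17)) - 381 = -97*(-17 + 0 + 21/17)/4 - 381 = -97/4*(-268/17) - 381 = 6499/17 - 381 = 22/17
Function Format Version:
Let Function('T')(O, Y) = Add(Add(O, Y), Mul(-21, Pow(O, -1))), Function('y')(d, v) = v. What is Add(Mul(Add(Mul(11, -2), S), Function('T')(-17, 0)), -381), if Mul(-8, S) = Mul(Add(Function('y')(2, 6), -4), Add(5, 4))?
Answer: Rational(22, 17) ≈ 1.2941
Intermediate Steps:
S = Rational(-9, 4) (S = Mul(Rational(-1, 8), Mul(Add(6, -4), Add(5, 4))) = Mul(Rational(-1, 8), Mul(2, 9)) = Mul(Rational(-1, 8), 18) = Rational(-9, 4) ≈ -2.2500)
Function('T')(O, Y) = Add(O, Y, Mul(-21, Pow(O, -1)))
Add(Mul(Add(Mul(11, -2), S), Function('T')(-17, 0)), -381) = Add(Mul(Add(Mul(11, -2), Rational(-9, 4)), Add(-17, 0, Mul(-21, Pow(-17, -1)))), -381) = Add(Mul(Add(-22, Rational(-9, 4)), Add(-17, 0, Mul(-21, Rational(-1, 17)))), -381) = Add(Mul(Rational(-97, 4), Add(-17, 0, Rational(21, 17))), -381) = Add(Mul(Rational(-97, 4), Rational(-268, 17)), -381) = Add(Rational(6499, 17), -381) = Rational(22, 17)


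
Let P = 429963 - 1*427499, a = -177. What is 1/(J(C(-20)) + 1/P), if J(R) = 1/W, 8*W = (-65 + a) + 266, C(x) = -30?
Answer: 7392/2467 ≈ 2.9964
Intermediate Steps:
P = 2464 (P = 429963 - 427499 = 2464)
W = 3 (W = ((-65 - 177) + 266)/8 = (-242 + 266)/8 = (⅛)*24 = 3)
J(R) = ⅓ (J(R) = 1/3 = ⅓)
1/(J(C(-20)) + 1/P) = 1/(⅓ + 1/2464) = 1/(2467/7392) = 7392/2467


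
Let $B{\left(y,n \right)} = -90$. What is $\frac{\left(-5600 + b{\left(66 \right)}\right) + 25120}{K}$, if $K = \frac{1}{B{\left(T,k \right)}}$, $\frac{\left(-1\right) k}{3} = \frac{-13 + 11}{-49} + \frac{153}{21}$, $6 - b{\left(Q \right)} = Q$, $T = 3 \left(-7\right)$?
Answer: $-1751400$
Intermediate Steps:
$T = -21$
$b{\left(Q \right)} = 6 - Q$
$k = - \frac{1077}{49}$ ($k = - 3 \left(\frac{-13 + 11}{-49} + \frac{153}{21}\right) = - 3 \left(\left(-2\right) \left(- \frac{1}{49}\right) + 153 \cdot \frac{1}{21}\right) = - 3 \left(\frac{2}{49} + \frac{51}{7}\right) = \left(-3\right) \frac{359}{49} = - \frac{1077}{49} \approx -21.98$)
$K = - \frac{1}{90}$ ($K = \frac{1}{-90} = - \frac{1}{90} \approx -0.011111$)
$\frac{\left(-5600 + b{\left(66 \right)}\right) + 25120}{K} = \frac{\left(-5600 + \left(6 - 66\right)\right) + 25120}{- \frac{1}{90}} = \left(\left(-5600 + \left(6 - 66\right)\right) + 25120\right) \left(-90\right) = \left(\left(-5600 - 60\right) + 25120\right) \left(-90\right) = \left(-5660 + 25120\right) \left(-90\right) = 19460 \left(-90\right) = -1751400$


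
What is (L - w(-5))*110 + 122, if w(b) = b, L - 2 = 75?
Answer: 9142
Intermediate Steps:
L = 77 (L = 2 + 75 = 77)
(L - w(-5))*110 + 122 = (77 - 1*(-5))*110 + 122 = (77 + 5)*110 + 122 = 82*110 + 122 = 9020 + 122 = 9142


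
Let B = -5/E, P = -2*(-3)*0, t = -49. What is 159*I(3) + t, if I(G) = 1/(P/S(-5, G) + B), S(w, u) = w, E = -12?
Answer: 1663/5 ≈ 332.60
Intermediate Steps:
P = 0 (P = 6*0 = 0)
B = 5/12 (B = -5/(-12) = -5*(-1/12) = 5/12 ≈ 0.41667)
I(G) = 12/5 (I(G) = 1/(0/(-5) + 5/12) = 1/(0*(-⅕) + 5/12) = 1/(0 + 5/12) = 1/(5/12) = 12/5)
159*I(3) + t = 159*(12/5) - 49 = 1908/5 - 49 = 1663/5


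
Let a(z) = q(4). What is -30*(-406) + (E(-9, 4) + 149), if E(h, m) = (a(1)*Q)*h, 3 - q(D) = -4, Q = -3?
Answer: 12518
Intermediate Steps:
q(D) = 7 (q(D) = 3 - 1*(-4) = 3 + 4 = 7)
a(z) = 7
E(h, m) = -21*h (E(h, m) = (7*(-3))*h = -21*h)
-30*(-406) + (E(-9, 4) + 149) = -30*(-406) + (-21*(-9) + 149) = 12180 + (189 + 149) = 12180 + 338 = 12518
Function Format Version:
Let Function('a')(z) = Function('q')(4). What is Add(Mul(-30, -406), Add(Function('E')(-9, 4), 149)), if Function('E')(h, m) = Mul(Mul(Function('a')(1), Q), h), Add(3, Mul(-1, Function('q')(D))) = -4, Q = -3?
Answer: 12518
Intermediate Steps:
Function('q')(D) = 7 (Function('q')(D) = Add(3, Mul(-1, -4)) = Add(3, 4) = 7)
Function('a')(z) = 7
Function('E')(h, m) = Mul(-21, h) (Function('E')(h, m) = Mul(Mul(7, -3), h) = Mul(-21, h))
Add(Mul(-30, -406), Add(Function('E')(-9, 4), 149)) = Add(Mul(-30, -406), Add(Mul(-21, -9), 149)) = Add(12180, Add(189, 149)) = Add(12180, 338) = 12518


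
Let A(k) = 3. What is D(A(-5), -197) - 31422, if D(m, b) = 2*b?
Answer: -31816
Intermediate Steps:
D(A(-5), -197) - 31422 = 2*(-197) - 31422 = -394 - 31422 = -31816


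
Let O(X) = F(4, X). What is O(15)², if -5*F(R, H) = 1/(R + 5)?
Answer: 1/2025 ≈ 0.00049383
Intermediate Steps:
F(R, H) = -1/(5*(5 + R)) (F(R, H) = -1/(5*(R + 5)) = -1/(5*(5 + R)))
O(X) = -1/45 (O(X) = -1/(25 + 5*4) = -1/(25 + 20) = -1/45)
O(15)² = (-1/45)² = 1/2025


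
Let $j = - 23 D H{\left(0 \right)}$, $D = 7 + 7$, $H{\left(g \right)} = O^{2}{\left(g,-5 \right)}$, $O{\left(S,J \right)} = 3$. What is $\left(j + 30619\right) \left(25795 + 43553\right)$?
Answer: $1922395908$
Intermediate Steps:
$H{\left(g \right)} = 9$ ($H{\left(g \right)} = 3^{2} = 9$)
$D = 14$
$j = -2898$ ($j = \left(-23\right) 14 \cdot 9 = \left(-322\right) 9 = -2898$)
$\left(j + 30619\right) \left(25795 + 43553\right) = \left(-2898 + 30619\right) \left(25795 + 43553\right) = 27721 \cdot 69348 = 1922395908$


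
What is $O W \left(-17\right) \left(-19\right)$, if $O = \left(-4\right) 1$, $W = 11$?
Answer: $-14212$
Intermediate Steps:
$O = -4$
$O W \left(-17\right) \left(-19\right) = - 4 \cdot 11 \left(-17\right) \left(-19\right) = - 4 \left(\left(-187\right) \left(-19\right)\right) = \left(-4\right) 3553 = -14212$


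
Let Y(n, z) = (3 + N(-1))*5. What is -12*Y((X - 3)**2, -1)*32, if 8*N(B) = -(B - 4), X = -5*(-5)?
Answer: -6960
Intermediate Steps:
X = 25
N(B) = 1/2 - B/8 (N(B) = (-(B - 4))/8 = (-(-4 + B))/8 = (4 - B)/8 = 1/2 - B/8)
Y(n, z) = 145/8 (Y(n, z) = (3 + (1/2 - 1/8*(-1)))*5 = (3 + (1/2 + 1/8))*5 = (3 + 5/8)*5 = (29/8)*5 = 145/8)
-12*Y((X - 3)**2, -1)*32 = -12*145/8*32 = -435/2*32 = -6960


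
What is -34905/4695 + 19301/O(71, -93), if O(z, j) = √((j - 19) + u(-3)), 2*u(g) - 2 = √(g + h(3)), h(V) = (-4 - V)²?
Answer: -2327/313 - 19301*I*√2/√(222 - √46) ≈ -7.4345 - 1860.6*I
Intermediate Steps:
u(g) = 1 + √(49 + g)/2 (u(g) = 1 + √(g + (4 + 3)²)/2 = 1 + √(g + 7²)/2 = 1 + √(g + 49)/2 = 1 + √(49 + g)/2)
O(z, j) = √(-18 + j + √46/2) (O(z, j) = √((j - 19) + (1 + √(49 - 3)/2)) = √((-19 + j) + (1 + √46/2)) = √(-18 + j + √46/2))
-34905/4695 + 19301/O(71, -93) = -34905/4695 + 19301/((√(-72 + 2*√46 + 4*(-93))/2)) = -34905*1/4695 + 19301/((√(-72 + 2*√46 - 372)/2)) = -2327/313 + 19301/((√(-444 + 2*√46)/2)) = -2327/313 + 19301*(2/√(-444 + 2*√46)) = -2327/313 + 38602/√(-444 + 2*√46)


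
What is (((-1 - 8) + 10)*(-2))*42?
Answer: -84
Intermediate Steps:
(((-1 - 8) + 10)*(-2))*42 = ((-9 + 10)*(-2))*42 = (1*(-2))*42 = -2*42 = -84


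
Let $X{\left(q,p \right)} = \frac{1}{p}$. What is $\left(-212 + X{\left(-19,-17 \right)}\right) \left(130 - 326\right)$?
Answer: $\frac{706580}{17} \approx 41564.0$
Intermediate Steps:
$\left(-212 + X{\left(-19,-17 \right)}\right) \left(130 - 326\right) = \left(-212 + \frac{1}{-17}\right) \left(130 - 326\right) = \left(-212 - \frac{1}{17}\right) \left(-196\right) = \left(- \frac{3605}{17}\right) \left(-196\right) = \frac{706580}{17}$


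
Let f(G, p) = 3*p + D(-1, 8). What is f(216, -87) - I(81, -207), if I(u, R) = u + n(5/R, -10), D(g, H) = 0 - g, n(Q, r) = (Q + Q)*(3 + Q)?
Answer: -14605349/42849 ≈ -340.86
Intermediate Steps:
n(Q, r) = 2*Q*(3 + Q) (n(Q, r) = (2*Q)*(3 + Q) = 2*Q*(3 + Q))
D(g, H) = -g
f(G, p) = 1 + 3*p (f(G, p) = 3*p - 1*(-1) = 3*p + 1 = 1 + 3*p)
I(u, R) = u + 10*(3 + 5/R)/R (I(u, R) = u + 2*(5/R)*(3 + 5/R) = u + 10*(3 + 5/R)/R)
f(216, -87) - I(81, -207) = (1 + 3*(-87)) - (81 + 30/(-207) + 50/(-207)**2) = (1 - 261) - (81 + 30*(-1/207) + 50*(1/42849)) = -260 - (81 - 10/69 + 50/42849) = -260 - 1*3464609/42849 = -260 - 3464609/42849 = -14605349/42849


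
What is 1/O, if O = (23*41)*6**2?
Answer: 1/33948 ≈ 2.9457e-5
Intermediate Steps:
O = 33948 (O = 943*36 = 33948)
1/O = 1/33948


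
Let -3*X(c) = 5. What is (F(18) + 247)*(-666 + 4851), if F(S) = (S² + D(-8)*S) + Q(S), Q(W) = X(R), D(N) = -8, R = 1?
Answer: 1780020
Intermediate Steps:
X(c) = -5/3 (X(c) = -⅓*5 = -5/3)
Q(W) = -5/3
F(S) = -5/3 + S² - 8*S (F(S) = (S² - 8*S) - 5/3 = -5/3 + S² - 8*S)
(F(18) + 247)*(-666 + 4851) = ((-5/3 + 18² - 8*18) + 247)*(-666 + 4851) = ((-5/3 + 324 - 144) + 247)*4185 = (535/3 + 247)*4185 = (1276/3)*4185 = 1780020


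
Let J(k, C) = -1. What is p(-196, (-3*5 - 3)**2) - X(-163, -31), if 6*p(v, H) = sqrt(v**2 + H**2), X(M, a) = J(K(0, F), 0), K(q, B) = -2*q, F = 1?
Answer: 1 + 2*sqrt(8962)/3 ≈ 64.112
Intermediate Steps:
X(M, a) = -1
p(v, H) = sqrt(H**2 + v**2)/6 (p(v, H) = sqrt(v**2 + H**2)/6 = sqrt(H**2 + v**2)/6)
p(-196, (-3*5 - 3)**2) - X(-163, -31) = sqrt(((-3*5 - 3)**2)**2 + (-196)**2)/6 - 1*(-1) = sqrt(((-15 - 3)**2)**2 + 38416)/6 + 1 = sqrt(((-18)**2)**2 + 38416)/6 + 1 = sqrt(324**2 + 38416)/6 + 1 = sqrt(104976 + 38416)/6 + 1 = sqrt(143392)/6 + 1 = (4*sqrt(8962))/6 + 1 = 2*sqrt(8962)/3 + 1 = 1 + 2*sqrt(8962)/3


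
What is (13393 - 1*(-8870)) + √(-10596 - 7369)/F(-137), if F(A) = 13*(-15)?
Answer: 22263 - I*√17965/195 ≈ 22263.0 - 0.68735*I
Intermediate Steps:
F(A) = -195
(13393 - 1*(-8870)) + √(-10596 - 7369)/F(-137) = (13393 - 1*(-8870)) + √(-10596 - 7369)/(-195) = (13393 + 8870) + √(-17965)*(-1/195) = 22263 + (I*√17965)*(-1/195) = 22263 - I*√17965/195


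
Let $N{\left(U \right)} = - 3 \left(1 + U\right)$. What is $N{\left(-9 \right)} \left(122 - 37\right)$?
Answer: $2040$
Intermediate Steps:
$N{\left(U \right)} = -3 - 3 U$
$N{\left(-9 \right)} \left(122 - 37\right) = \left(-3 - -27\right) \left(122 - 37\right) = \left(-3 + 27\right) 85 = 24 \cdot 85 = 2040$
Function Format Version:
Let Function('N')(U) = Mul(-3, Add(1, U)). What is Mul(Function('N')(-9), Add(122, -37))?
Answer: 2040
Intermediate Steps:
Function('N')(U) = Add(-3, Mul(-3, U))
Mul(Function('N')(-9), Add(122, -37)) = Mul(Add(-3, Mul(-3, -9)), Add(122, -37)) = Mul(Add(-3, 27), 85) = Mul(24, 85) = 2040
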